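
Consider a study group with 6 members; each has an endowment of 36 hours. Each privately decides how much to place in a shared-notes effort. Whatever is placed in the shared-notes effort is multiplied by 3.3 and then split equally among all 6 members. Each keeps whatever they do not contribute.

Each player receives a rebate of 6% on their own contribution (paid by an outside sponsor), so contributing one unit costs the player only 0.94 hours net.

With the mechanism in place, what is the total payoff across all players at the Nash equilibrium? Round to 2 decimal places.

216.00 hours

With the mechanism, a contributed unit returns (3.3/6) / 0.94 = 0.5851 per unit of net cost — still below 1 — so contributing 0 remains dominant for every player.
At the Nash equilibrium no one contributes; group total payoff = 6 × 36 = 216.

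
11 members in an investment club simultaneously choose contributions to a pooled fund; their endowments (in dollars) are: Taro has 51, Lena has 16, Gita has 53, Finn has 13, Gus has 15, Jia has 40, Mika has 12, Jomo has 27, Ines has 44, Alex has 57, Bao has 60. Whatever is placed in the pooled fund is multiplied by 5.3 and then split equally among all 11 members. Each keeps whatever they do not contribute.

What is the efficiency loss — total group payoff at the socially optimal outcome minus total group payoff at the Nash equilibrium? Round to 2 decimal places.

1668.40 dollars

The private return per contributed unit is 5.3/11 = 0.4818 < 1 for every player regardless of endowment, so the Nash equilibrium is zero contribution and the group total is Σ E_j = 51 + 16 + 53 + 13 + 15 + 40 + 12 + 27 + 44 + 57 + 60 = 388.
Each contributed unit returns 5.300 to the group, so the social optimum is full contribution by everyone: group total = 5.300 × 388 = 2056.40.
Efficiency loss = (5.300 − 1) × 388 = 1668.40.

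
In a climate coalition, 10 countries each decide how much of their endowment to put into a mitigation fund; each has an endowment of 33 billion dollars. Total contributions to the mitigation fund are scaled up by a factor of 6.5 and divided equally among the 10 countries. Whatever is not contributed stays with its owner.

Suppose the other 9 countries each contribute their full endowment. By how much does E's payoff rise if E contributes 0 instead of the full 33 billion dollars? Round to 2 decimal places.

Switching from a contribution of 33 to 0 lets E keep an extra 33 billion dollars, but lowers the mitigation fund by 33, which costs E their own share of that drop: 6.5/10 × 33 = 21.45.
Net gain = 33 − 21.45 = 11.55. The private return per contributed unit (0.6500) is below 1, so free-riding is indeed the best response regardless of what the others do.

11.55 billion dollars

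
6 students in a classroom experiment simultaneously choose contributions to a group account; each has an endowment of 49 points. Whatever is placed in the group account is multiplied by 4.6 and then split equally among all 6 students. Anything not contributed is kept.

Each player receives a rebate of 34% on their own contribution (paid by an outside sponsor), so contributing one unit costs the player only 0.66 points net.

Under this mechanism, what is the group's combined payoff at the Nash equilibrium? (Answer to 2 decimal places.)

1452.36 points

With the mechanism, a contributed unit returns (4.6/6) / 0.66 = 1.1616 per unit of net cost to the contributor — now above 1 — so contributing fully is weakly dominant for every player.
At the Nash equilibrium everyone contributes 49. Group total payoff = 6 × (49 × 0.34 + 4.6 × 49) = 1452.36.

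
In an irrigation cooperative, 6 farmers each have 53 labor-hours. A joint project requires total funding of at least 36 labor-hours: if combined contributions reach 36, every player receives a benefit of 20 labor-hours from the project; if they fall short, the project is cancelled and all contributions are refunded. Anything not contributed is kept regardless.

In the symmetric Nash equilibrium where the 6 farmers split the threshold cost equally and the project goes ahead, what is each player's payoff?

67 labor-hours

Equal share of the threshold: 36/6 = 6.
At this profile no one gains by cutting their contribution: any cut drops the total below 36, the project is cancelled, contributions are refunded, and the deviator ends with 53, which is less than 53 − 6 + 20 = 67. Contributing more than 6 just wastes the excess. So contributing exactly 6 is a best response.
Each player's payoff: 53 − 6 + 20 = 67.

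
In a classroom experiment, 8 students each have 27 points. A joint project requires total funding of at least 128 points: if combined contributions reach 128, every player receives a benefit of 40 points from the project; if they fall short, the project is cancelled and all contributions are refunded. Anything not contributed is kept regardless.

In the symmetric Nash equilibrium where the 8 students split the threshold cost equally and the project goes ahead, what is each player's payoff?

51 points

Equal share of the threshold: 128/8 = 16.
At this profile no one gains by cutting their contribution: any cut drops the total below 128, the project is cancelled, contributions are refunded, and the deviator ends with 27, which is less than 27 − 16 + 40 = 51. Contributing more than 16 just wastes the excess. So contributing exactly 16 is a best response.
Each player's payoff: 27 − 16 + 40 = 51.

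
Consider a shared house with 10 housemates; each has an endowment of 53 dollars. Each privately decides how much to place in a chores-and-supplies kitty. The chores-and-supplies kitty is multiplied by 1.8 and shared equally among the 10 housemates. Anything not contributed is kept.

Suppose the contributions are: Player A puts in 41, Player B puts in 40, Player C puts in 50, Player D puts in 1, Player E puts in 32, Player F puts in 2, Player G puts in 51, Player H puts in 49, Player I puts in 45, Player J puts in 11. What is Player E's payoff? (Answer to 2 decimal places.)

78.96 dollars

Total contributed: 41 + 40 + 50 + 1 + 32 + 2 + 51 + 49 + 45 + 11 = 322.
Each receives 1.8 × 322 / 10 = 57.96 from the chores-and-supplies kitty.
Player E keeps 53 − 32 = 21, so Player E's payoff is 21 + 57.96 = 78.96.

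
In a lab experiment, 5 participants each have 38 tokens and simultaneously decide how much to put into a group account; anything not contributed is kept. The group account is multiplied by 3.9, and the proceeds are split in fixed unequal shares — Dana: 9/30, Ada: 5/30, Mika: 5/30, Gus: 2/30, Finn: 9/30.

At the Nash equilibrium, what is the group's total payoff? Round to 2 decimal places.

A player with share s gets back 3.9·s per unit contributed, so full contribution is dominant for anyone with s > 1/3.9 = 0.2564 and zero contribution is dominant for anyone below.
Dana and Finn clear that bar, contributing 38 each; the remaining 3 contribute 0. Total contributed: 76.
The group account pays out 3.9 × 76 = 296.40 in total (split across the unequal shares, but the aggregate is all that matters for the group sum).
The 3 free-riders keep 38 each, adding 114. Group total = 114 + 296.40 = 410.40.

410.40 tokens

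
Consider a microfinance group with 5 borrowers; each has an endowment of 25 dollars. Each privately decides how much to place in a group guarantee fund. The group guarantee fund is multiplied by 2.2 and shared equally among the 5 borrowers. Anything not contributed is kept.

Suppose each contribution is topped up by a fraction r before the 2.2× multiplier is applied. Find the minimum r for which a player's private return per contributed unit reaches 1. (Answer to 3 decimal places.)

With matching at rate r, one contributed unit becomes (1 + r) in the group guarantee fund and returns 2.2 × (1 + r) / 5 to the contributor.
Setting this equal to 1: 1 + r = 5/2.2 = 2.2727.
So the minimum matching rate is r = 2.2727 − 1 = 1.273.

1.273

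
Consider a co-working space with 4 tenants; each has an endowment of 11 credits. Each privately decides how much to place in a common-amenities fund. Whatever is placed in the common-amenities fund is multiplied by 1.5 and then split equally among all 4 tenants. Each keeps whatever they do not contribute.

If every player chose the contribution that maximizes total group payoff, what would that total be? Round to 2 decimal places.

Each contributed unit returns 1.500 to the group as a whole (0.3750 to each of 4 players), which exceeds 1, so the social optimum is full contribution: group total = 1.500 × 44 = 66.00.

66.00 credits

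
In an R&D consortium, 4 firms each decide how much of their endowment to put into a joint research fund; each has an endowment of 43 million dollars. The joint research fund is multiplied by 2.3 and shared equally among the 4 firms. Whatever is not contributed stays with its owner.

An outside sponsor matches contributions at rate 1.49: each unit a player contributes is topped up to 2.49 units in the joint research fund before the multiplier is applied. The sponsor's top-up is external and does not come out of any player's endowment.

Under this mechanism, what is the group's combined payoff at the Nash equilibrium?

The effective private return per unit is now 2.3 × 2.49 / 4 = 1.4318 > 1, so every player's dominant strategy flips to full contribution.
So the Nash equilibrium is full contribution by all 4; the group earns 2.3 × 2.49 × 172 = 985.04.

985.04 million dollars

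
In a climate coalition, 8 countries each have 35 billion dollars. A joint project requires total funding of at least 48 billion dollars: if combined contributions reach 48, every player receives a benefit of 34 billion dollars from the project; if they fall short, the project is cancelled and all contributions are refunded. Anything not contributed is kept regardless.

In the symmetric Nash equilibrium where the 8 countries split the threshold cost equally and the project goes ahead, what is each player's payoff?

Equal share of the threshold: 48/8 = 6.
At this profile no one gains by cutting their contribution: any cut drops the total below 48, the project is cancelled, contributions are refunded, and the deviator ends with 35, which is less than 35 − 6 + 34 = 63. Contributing more than 6 just wastes the excess. So contributing exactly 6 is a best response.
Each player's payoff: 35 − 6 + 34 = 63.

63 billion dollars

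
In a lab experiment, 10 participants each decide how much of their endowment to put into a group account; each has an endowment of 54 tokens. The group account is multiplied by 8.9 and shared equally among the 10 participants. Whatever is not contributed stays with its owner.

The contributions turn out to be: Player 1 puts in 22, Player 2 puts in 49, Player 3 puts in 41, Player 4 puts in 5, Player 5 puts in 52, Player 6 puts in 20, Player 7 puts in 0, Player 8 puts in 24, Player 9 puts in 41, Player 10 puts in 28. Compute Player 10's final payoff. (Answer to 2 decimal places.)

Total contributed: 22 + 49 + 41 + 5 + 52 + 20 + 0 + 24 + 41 + 28 = 282.
Each receives 8.9 × 282 / 10 = 250.98 from the group account.
Player 10 keeps 54 − 28 = 26, so Player 10's payoff is 26 + 250.98 = 276.98.

276.98 tokens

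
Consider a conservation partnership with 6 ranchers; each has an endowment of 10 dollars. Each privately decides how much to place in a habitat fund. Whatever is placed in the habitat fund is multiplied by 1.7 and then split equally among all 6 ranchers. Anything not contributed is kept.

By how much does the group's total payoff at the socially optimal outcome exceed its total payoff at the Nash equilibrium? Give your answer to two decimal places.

42.00 dollars

Each contributed unit returns 1.7/6 = 0.2833 to its contributor — below 1 — so contributing 0 is dominant for every player. At the Nash equilibrium everyone keeps their 10, and the group total is 6 × 10 = 60.
Each contributed unit returns 1.700 to the group as a whole (0.2833 to each of 6 players), which exceeds 1, so the social optimum is full contribution: group total = 1.700 × 60 = 102.00.
Efficiency loss = 102.00 − 60 = 42.00.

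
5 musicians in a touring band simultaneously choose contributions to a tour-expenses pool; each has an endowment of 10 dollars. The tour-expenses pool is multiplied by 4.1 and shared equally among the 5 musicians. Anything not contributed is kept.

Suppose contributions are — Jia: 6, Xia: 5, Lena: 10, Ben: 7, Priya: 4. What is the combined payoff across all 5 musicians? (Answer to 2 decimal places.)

149.20 dollars

Total contributed: 6 + 5 + 10 + 7 + 4 = 32; total kept: 5 × 10 − 32 = 18.
The tour-expenses pool pays out 4.1 × 32 = 131.20 in aggregate.
Group total = 18 + 131.20 = 149.20.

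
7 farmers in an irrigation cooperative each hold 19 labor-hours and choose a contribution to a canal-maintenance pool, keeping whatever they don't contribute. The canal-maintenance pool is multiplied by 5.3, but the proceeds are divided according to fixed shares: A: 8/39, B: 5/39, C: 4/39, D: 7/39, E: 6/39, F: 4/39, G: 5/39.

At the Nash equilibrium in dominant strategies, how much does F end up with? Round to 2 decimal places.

Each unit j contributes comes back to j as 5.3 × (j's share), so j prefers to contribute only if that share exceeds 1/5.3 = 0.1887; otherwise keeping the unit dominates.
Only A (8/39) clears that bar, contributing 19; the remaining 6 contribute 0. Total contributed: 19.
F keeps 19 and receives 5.3 × 19 × 4/39 = 10.33 from the canal-maintenance pool, for a payoff of 29.33.

29.33 labor-hours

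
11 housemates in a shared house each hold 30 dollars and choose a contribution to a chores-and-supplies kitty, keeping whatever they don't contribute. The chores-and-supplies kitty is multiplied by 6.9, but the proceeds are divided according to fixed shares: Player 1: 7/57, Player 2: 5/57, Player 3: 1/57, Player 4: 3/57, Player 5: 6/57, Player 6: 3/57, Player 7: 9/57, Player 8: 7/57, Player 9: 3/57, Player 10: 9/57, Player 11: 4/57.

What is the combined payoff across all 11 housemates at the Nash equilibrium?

684.00 dollars

For player j, contributing a unit is worthwhile iff 6.9 × (j's share) ≥ 1, i.e. iff j's share is at least 0.1449.
The shares above 0.1449 belong to Player 7 and Player 10, contributing 30 each; the remaining 9 contribute 0. Total contributed: 60.
The chores-and-supplies kitty pays out 6.9 × 60 = 414.00 in total (split across the unequal shares, but the aggregate is all that matters for the group sum).
The 9 free-riders keep 30 each, adding 270. Group total = 270 + 414.00 = 684.00.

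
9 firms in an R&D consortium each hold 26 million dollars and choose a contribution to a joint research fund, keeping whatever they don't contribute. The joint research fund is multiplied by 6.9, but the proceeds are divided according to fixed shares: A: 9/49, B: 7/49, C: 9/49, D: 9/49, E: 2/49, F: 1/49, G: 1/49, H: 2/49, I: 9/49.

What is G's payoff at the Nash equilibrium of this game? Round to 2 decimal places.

40.64 million dollars

Player j's private return per contributed unit is 6.9 × (j's share). Contributing is weakly dominant for j when that share is at least 1/6.9 = 0.1449, and contributing 0 is dominant otherwise.
The shares above 0.1449 belong to A, C, D and I, contributing 26 each; the remaining 5 contribute 0. Total contributed: 104.
G keeps 26 and receives 6.9 × 104 × 1/49 = 14.64 from the joint research fund, for a payoff of 40.64.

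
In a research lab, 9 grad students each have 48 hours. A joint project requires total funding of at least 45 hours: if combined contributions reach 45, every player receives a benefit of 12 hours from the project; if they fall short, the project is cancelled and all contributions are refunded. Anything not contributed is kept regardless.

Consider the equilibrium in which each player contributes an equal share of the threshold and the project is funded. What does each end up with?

55 hours

Equal share of the threshold: 45/9 = 5.
At this profile no one gains by cutting their contribution: any cut drops the total below 45, the project is cancelled, contributions are refunded, and the deviator ends with 48, which is less than 48 − 5 + 12 = 55. Contributing more than 5 just wastes the excess. So contributing exactly 5 is a best response.
Each player's payoff: 48 − 5 + 12 = 55.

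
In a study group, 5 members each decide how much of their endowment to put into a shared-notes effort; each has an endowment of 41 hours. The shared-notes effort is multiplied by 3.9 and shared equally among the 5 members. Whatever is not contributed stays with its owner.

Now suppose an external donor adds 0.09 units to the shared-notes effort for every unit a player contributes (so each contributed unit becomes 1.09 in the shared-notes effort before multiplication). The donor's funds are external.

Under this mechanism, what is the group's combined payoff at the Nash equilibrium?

With the mechanism, a contributed unit returns 3.9 × 1.09 / 5 = 0.8502 per unit of net cost — still below 1 — so contributing 0 remains dominant for every player.
Everyone keeps their endowment and the group total is 5 × 41 = 205.

205.00 hours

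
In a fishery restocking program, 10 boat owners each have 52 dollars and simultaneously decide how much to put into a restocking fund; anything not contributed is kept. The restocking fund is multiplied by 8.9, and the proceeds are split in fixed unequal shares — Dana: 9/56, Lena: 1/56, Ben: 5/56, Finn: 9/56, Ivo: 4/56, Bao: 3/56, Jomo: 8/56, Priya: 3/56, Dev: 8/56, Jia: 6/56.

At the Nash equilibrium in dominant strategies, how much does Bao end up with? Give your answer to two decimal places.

For player j, contributing a unit is worthwhile iff 8.9 × (j's share) ≥ 1, i.e. iff j's share is at least 0.1124.
The shares above 0.1124 belong to Dana, Finn, Jomo and Dev, contributing 52 each; the remaining 6 contribute 0. Total contributed: 208.
Bao keeps 52 and receives 8.9 × 208 × 3/56 = 99.17 from the restocking fund, for a payoff of 151.17.

151.17 dollars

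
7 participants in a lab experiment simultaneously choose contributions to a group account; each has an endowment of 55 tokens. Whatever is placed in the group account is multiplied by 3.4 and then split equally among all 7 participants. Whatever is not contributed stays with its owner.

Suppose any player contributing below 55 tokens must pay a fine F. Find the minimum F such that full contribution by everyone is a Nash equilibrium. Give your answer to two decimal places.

Given the others contribute fully, the best deviation is to contribute 0 (any partial contribution still incurs the fine and gives up units whose private return 0.4857 is below 1).
Deviating from 55 to 0 saves 55 tokens but forfeits the deviator's share of the drop in the group account: 3.4/7 × 55 = 26.71.
So the deviation gain is 55 − 26.71 = 28.29, and the fine must be at least 28.29 tokens to wipe it out.

28.29 tokens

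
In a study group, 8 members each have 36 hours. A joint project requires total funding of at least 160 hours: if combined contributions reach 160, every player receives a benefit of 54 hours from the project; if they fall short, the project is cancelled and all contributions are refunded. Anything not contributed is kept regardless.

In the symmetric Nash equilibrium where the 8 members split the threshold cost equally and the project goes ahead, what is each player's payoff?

Equal share of the threshold: 160/8 = 20.
At this profile no one gains by cutting their contribution: any cut drops the total below 160, the project is cancelled, contributions are refunded, and the deviator ends with 36, which is less than 36 − 20 + 54 = 70. Contributing more than 20 just wastes the excess. So contributing exactly 20 is a best response.
Each player's payoff: 36 − 20 + 54 = 70.

70 hours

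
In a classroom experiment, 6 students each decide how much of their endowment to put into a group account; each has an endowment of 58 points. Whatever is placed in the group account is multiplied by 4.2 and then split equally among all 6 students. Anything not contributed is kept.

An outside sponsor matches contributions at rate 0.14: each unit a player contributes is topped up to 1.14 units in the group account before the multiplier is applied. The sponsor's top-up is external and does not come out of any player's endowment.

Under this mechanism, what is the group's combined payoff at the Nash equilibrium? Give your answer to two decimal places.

348.00 points

The effective private return is 4.2 × 1.14 / 6 = 0.7980, which is still under 1, so the mechanism doesn't change anyone's dominant strategy: zero contribution.
At the Nash equilibrium no one contributes; group total payoff = 6 × 58 = 348.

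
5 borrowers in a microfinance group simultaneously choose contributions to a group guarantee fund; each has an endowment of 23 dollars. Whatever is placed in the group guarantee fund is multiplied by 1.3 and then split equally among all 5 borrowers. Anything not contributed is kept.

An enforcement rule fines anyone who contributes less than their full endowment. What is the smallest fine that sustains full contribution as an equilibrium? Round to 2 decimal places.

Given the others contribute fully, the best deviation is to contribute 0 (any partial contribution still incurs the fine and gives up units whose private return 0.2600 is below 1).
Deviating from 23 to 0 saves 23 dollars but forfeits the deviator's share of the drop in the group guarantee fund: 1.3/5 × 23 = 5.98.
So the deviation gain is 23 − 5.98 = 17.02, and the fine must be at least 17.02 dollars to wipe it out.

17.02 dollars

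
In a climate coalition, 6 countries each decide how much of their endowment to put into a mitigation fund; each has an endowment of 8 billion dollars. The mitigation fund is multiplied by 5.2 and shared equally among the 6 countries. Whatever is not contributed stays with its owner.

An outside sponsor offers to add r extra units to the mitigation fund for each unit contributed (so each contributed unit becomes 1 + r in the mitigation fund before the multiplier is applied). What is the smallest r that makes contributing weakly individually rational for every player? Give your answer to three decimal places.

With matching at rate r, one contributed unit becomes (1 + r) in the mitigation fund and returns 5.2 × (1 + r) / 6 to the contributor.
Setting this equal to 1: 1 + r = 6/5.2 = 1.1538.
So the minimum matching rate is r = 1.1538 − 1 = 0.154.

0.154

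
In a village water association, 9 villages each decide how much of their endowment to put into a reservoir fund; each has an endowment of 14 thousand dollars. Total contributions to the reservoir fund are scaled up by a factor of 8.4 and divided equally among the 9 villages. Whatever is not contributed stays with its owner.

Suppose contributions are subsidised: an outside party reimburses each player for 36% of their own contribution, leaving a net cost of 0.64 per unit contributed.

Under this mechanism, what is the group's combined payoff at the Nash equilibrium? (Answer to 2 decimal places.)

Under the mechanism each unit contributed yields (8.4/9) / 0.64 = 1.4583 back to its contributor per unit of net cost, which exceeds 1, making full contribution the dominant choice for everyone.
At the Nash equilibrium everyone contributes 14. Group total payoff = 9 × (14 × 0.36 + 8.4 × 14) = 1103.76.

1103.76 thousand dollars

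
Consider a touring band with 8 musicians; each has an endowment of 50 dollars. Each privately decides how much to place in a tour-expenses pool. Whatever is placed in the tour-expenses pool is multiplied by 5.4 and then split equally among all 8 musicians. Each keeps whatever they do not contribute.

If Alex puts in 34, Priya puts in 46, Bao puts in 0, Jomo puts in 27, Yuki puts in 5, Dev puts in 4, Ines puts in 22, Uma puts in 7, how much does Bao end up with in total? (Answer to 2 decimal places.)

Total contributed: 34 + 46 + 0 + 27 + 5 + 4 + 22 + 7 = 145.
Each receives 5.4 × 145 / 8 = 97.88 from the tour-expenses pool.
Bao keeps 50 − 0 = 50, so Bao's payoff is 50 + 97.88 = 147.88.

147.88 dollars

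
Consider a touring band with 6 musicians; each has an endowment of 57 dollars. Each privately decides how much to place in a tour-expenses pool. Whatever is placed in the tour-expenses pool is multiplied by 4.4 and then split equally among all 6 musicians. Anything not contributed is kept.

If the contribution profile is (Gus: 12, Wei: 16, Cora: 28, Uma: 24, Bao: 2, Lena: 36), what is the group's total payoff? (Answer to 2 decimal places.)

Total contributed: 12 + 16 + 28 + 24 + 2 + 36 = 118; total kept: 6 × 57 − 118 = 224.
The tour-expenses pool pays out 4.4 × 118 = 519.20 in aggregate.
Group total = 224 + 519.20 = 743.20.

743.20 dollars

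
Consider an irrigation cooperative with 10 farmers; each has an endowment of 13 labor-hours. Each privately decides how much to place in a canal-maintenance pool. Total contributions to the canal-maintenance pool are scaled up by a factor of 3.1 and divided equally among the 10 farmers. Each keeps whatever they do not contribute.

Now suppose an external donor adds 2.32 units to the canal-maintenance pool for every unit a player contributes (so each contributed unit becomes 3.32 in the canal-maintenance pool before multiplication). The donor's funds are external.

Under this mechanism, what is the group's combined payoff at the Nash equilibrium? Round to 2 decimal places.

With the mechanism, a contributed unit returns 3.1 × 3.32 / 10 = 1.0292 per unit of net cost to the contributor — now above 1 — so contributing fully is weakly dominant for every player.
At the Nash equilibrium everyone contributes 13. Group total payoff = 3.1 × 3.32 × 130 = 1337.96.

1337.96 labor-hours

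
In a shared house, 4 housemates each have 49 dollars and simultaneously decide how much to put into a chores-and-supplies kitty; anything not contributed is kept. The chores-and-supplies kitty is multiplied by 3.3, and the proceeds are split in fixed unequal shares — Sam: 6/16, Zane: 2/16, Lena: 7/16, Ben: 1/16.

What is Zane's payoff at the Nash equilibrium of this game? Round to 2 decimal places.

For player j, contributing a unit is worthwhile iff 3.3 × (j's share) ≥ 1, i.e. iff j's share is at least 0.3030.
Sam and Lena clear that bar, contributing 49 each; the remaining 2 contribute 0. Total contributed: 98.
Zane keeps 49 and receives 3.3 × 98 × 2/16 = 40.43 from the chores-and-supplies kitty, for a payoff of 89.43.

89.43 dollars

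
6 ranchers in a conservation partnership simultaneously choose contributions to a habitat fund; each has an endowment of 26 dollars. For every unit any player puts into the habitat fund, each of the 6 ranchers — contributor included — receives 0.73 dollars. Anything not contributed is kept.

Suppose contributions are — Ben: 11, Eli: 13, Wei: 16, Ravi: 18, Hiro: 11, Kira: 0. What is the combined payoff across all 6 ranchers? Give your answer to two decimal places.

389.22 dollars

Total contributed: 11 + 13 + 16 + 18 + 11 + 0 = 69; total kept: 6 × 26 − 69 = 87.
The habitat fund pays out 0.73 × 6 × 69 = 302.22 in aggregate.
Group total = 87 + 302.22 = 389.22.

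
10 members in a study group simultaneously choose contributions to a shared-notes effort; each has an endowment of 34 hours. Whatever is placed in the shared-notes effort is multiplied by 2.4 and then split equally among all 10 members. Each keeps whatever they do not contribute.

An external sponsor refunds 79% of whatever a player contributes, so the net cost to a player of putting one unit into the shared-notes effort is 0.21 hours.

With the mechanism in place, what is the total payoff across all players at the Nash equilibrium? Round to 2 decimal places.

With the mechanism, a contributed unit returns (2.4/10) / 0.21 = 1.1429 per unit of net cost to the contributor — now above 1 — so contributing fully is weakly dominant for every player.
At the Nash equilibrium everyone contributes 34. Group total payoff = 10 × (34 × 0.79 + 2.4 × 34) = 1084.60.

1084.60 hours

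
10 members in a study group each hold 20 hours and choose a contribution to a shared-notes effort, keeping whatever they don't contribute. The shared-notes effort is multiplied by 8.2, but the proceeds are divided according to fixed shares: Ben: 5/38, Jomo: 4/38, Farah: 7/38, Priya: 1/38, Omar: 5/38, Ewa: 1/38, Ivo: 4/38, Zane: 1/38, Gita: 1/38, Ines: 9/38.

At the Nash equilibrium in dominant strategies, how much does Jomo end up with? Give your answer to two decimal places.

89.05 hours

For player j, contributing a unit is worthwhile iff 8.2 × (j's share) ≥ 1, i.e. iff j's share is at least 0.1220.
Ben, Farah, Omar and Ines clear that bar, contributing 20 each; the remaining 6 contribute 0. Total contributed: 80.
Jomo keeps 20 and receives 8.2 × 80 × 4/38 = 69.05 from the shared-notes effort, for a payoff of 89.05.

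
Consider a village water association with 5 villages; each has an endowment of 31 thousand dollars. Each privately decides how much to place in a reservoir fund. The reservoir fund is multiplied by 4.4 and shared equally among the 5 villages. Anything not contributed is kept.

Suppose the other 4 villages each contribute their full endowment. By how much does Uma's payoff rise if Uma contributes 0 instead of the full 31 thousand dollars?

Switching from a contribution of 31 to 0 lets Uma keep an extra 31 thousand dollars, but lowers the reservoir fund by 31, which costs Uma their own share of that drop: 4.4/5 × 31 = 27.28.
Net gain = 31 − 27.28 = 3.72. The private return per contributed unit (0.8800) is below 1, so free-riding is indeed the best response regardless of what the others do.

3.72 thousand dollars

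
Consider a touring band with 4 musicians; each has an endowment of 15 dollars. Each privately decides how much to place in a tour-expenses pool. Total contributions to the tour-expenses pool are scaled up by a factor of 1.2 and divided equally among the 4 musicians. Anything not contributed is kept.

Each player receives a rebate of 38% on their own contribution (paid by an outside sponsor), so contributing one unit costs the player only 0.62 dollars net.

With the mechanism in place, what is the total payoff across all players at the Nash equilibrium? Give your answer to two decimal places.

60.00 dollars

The effective private return is (1.2/4) / 0.62 = 0.4839, which is still under 1, so the mechanism doesn't change anyone's dominant strategy: zero contribution.
At the Nash equilibrium no one contributes; group total payoff = 4 × 15 = 60.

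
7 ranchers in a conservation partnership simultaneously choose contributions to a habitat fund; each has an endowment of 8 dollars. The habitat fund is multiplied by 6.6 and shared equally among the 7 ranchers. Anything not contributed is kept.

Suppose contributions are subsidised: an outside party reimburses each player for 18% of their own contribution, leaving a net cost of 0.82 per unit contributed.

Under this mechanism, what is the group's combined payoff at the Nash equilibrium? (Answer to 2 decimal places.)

Under the mechanism each unit contributed yields (6.6/7) / 0.82 = 1.1498 back to its contributor per unit of net cost, which exceeds 1, making full contribution the dominant choice for everyone.
So the Nash equilibrium is full contribution by all 7; the group earns 7 × (8 × 0.18 + 6.6 × 8) = 379.68.

379.68 dollars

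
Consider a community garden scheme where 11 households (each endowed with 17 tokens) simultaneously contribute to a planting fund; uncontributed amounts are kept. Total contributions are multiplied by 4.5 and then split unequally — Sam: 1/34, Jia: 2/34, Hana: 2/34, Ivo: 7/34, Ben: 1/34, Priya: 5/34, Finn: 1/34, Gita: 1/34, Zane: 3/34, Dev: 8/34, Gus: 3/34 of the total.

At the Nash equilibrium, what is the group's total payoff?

Player j's private return per contributed unit is 4.5 × (j's share). Contributing is weakly dominant for j when that share is at least 1/4.5 = 0.2222, and contributing 0 is dominant otherwise.
Only Dev (8/34) clears that bar, contributing 17; the remaining 10 contribute 0. Total contributed: 17.
The planting fund pays out 4.5 × 17 = 76.50 in total (split across the unequal shares, but the aggregate is all that matters for the group sum).
The 10 free-riders keep 17 each, adding 170. Group total = 170 + 76.50 = 246.50.

246.50 tokens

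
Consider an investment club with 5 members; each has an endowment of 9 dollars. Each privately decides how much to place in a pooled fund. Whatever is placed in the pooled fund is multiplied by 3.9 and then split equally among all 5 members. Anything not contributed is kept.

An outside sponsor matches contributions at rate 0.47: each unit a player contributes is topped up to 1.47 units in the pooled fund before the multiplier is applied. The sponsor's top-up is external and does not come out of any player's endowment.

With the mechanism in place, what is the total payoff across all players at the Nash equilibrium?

With the mechanism, a contributed unit returns 3.9 × 1.47 / 5 = 1.1466 per unit of net cost to the contributor — now above 1 — so contributing fully is weakly dominant for every player.
So the Nash equilibrium is full contribution by all 5; the group earns 3.9 × 1.47 × 45 = 257.99.

257.99 dollars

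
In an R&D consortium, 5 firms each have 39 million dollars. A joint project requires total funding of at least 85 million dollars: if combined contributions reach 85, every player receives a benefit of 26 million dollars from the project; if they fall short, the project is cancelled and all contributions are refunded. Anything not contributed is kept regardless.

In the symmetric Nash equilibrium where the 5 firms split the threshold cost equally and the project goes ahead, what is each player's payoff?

Equal share of the threshold: 85/5 = 17.
At this profile no one gains by cutting their contribution: any cut drops the total below 85, the project is cancelled, contributions are refunded, and the deviator ends with 39, which is less than 39 − 17 + 26 = 48. Contributing more than 17 just wastes the excess. So contributing exactly 17 is a best response.
Each player's payoff: 39 − 17 + 26 = 48.

48 million dollars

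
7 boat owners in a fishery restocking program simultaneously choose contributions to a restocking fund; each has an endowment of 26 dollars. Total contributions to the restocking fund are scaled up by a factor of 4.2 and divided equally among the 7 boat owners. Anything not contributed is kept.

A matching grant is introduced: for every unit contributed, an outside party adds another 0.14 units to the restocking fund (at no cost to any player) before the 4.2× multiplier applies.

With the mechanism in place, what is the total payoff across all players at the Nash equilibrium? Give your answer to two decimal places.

With the mechanism, a contributed unit returns 4.2 × 1.14 / 7 = 0.6840 per unit of net cost — still below 1 — so contributing 0 remains dominant for every player.
Everyone keeps their endowment and the group total is 7 × 26 = 182.

182.00 dollars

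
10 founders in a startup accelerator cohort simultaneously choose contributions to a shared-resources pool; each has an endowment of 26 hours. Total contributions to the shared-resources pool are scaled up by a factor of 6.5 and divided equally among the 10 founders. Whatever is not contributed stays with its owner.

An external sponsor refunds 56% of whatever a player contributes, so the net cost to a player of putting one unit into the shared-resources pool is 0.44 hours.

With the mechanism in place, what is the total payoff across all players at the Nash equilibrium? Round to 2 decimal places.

Under the mechanism each unit contributed yields (6.5/10) / 0.44 = 1.4773 back to its contributor per unit of net cost, which exceeds 1, making full contribution the dominant choice for everyone.
So the Nash equilibrium is full contribution by all 10; the group earns 10 × (26 × 0.56 + 6.5 × 26) = 1835.60.

1835.60 hours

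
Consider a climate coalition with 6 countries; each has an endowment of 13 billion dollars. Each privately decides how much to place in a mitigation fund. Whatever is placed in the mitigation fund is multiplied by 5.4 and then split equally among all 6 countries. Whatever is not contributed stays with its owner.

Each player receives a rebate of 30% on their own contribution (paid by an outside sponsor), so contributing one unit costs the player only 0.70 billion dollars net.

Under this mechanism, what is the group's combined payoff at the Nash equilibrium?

The effective private return per unit is now (5.4/6) / 0.70 = 1.2857 > 1, so every player's dominant strategy flips to full contribution.
At the Nash equilibrium everyone contributes 13. Group total payoff = 6 × (13 × 0.30 + 5.4 × 13) = 444.60.

444.60 billion dollars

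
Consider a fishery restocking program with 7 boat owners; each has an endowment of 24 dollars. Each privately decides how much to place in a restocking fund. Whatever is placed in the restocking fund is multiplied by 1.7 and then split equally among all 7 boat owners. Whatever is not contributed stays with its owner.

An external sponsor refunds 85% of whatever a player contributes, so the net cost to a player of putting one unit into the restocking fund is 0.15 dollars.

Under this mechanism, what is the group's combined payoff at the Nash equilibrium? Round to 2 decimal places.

428.40 dollars

With the mechanism, a contributed unit returns (1.7/7) / 0.15 = 1.6190 per unit of net cost to the contributor — now above 1 — so contributing fully is weakly dominant for every player.
So the Nash equilibrium is full contribution by all 7; the group earns 7 × (24 × 0.85 + 1.7 × 24) = 428.40.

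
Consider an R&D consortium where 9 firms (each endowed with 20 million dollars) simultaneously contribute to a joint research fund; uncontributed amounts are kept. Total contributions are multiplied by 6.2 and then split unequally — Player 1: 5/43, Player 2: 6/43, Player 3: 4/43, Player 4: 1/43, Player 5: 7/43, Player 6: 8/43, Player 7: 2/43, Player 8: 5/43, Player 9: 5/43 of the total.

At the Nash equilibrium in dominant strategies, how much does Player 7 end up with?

Each unit j contributes comes back to j as 6.2 × (j's share), so j prefers to contribute only if that share exceeds 1/6.2 = 0.1613; otherwise keeping the unit dominates.
The shares above 0.1613 belong to Player 5 and Player 6, contributing 20 each; the remaining 7 contribute 0. Total contributed: 40.
Player 7 keeps 20 and receives 6.2 × 40 × 2/43 = 11.53 from the joint research fund, for a payoff of 31.53.

31.53 million dollars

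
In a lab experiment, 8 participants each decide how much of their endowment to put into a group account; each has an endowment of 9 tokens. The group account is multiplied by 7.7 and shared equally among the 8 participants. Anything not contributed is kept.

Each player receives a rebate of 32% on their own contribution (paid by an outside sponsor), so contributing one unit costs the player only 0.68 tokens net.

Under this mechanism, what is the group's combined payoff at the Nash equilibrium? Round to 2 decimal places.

Under the mechanism each unit contributed yields (7.7/8) / 0.68 = 1.4154 back to its contributor per unit of net cost, which exceeds 1, making full contribution the dominant choice for everyone.
So the Nash equilibrium is full contribution by all 8; the group earns 8 × (9 × 0.32 + 7.7 × 9) = 577.44.

577.44 tokens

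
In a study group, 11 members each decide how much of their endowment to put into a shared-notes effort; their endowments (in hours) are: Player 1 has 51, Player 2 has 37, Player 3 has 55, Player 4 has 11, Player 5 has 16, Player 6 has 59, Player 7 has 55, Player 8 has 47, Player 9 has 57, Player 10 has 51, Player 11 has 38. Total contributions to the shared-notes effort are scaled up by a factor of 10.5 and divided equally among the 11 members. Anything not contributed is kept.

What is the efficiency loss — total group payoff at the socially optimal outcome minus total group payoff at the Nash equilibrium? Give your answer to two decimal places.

4531.50 hours

The private return per contributed unit is 10.5/11 = 0.9545 < 1 for every player regardless of endowment, so the Nash equilibrium is zero contribution and the group total is Σ E_j = 51 + 37 + 55 + 11 + 16 + 59 + 55 + 47 + 57 + 51 + 38 = 477.
Each contributed unit returns 10.500 to the group, so the social optimum is full contribution by everyone: group total = 10.500 × 477 = 5008.50.
Efficiency loss = (10.500 − 1) × 477 = 4531.50.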